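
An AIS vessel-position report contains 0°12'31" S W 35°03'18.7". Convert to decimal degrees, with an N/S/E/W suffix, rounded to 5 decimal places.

0.20861° S, 35.05519° W

Latitude: 12′ + 31″ = 12.51667′; 0 + 12.51667/60 = 0.208611
Longitude: 3′ + 18.7″ = 3.31167′; 35 + 3.31167/60 = 35.055194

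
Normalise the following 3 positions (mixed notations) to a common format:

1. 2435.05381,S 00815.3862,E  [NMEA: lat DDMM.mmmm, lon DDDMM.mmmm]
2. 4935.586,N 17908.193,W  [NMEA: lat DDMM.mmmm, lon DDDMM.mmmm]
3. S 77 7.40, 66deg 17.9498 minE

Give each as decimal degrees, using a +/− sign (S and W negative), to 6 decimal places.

Point 1:
  Lat: split at 2 digits → 24° and 35.05381′; 24 + 35.05381/60 = 24.5842302
  S ⇒ negate
  Longitude: split at 3 digits → 008° and 15.3862′; 8 + 15.3862/60 = 8.2564367
  E → positive
Point 2:
  Latitude: split at 2 digits → 49° and 35.586′; 49 + 35.586/60 = 49.5931000
  N → positive
  Lon: degrees = first 3 digits = 179, minutes = 8.193; 179 + 8.193/60 = 179.1365500
  W → negative
Point 3:
  Latitude: 7.4′ = 0.123333°; total 77.1233333
  S ⇒ negate
  Lon: 17.9498′ = 0.299163°; total 66.2991633
  E ⇒ keep positive

1. -24.584230, 8.256437
2. 49.593100, -179.136550
3. -77.123333, 66.299163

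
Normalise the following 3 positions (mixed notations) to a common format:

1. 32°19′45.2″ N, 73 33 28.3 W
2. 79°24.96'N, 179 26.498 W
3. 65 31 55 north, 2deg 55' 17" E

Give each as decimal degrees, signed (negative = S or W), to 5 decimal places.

Point 1:
  Lat: 32 + 19/60 + 45.2/3600 = 32.329222
  N → positive
  λ: 73 + 33/60 + 28.3/3600 = 73.557861
  W → negative
Point 2:
  Lat: 79 + 24.96/60 = 79.416000
  N ⇒ keep positive
  Lon: 179 + 26.498/60 = 179.441633
  hemisphere W, so the sign is −
Point 3:
  Lat: 65° + 31/60 + 55/3600 = 65 + 0.516667 + 0.015278 = 65.531944
  N ⇒ keep positive
  λ: 55′ + 17″ = 55.28333′; 2 + 55.28333/60 = 2.921389
  E ⇒ keep positive

1. 32.32922, -73.55786
2. 79.41600, -179.44163
3. 65.53194, 2.92139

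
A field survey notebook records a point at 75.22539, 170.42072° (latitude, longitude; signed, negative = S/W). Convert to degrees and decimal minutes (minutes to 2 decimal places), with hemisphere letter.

Lat: minutes = (75.225390 − 75) × 60 = 13.5234
Lon: minutes = (170.420720 − 170) × 60 = 25.2432

75° 13.52′ N, 170° 25.24′ E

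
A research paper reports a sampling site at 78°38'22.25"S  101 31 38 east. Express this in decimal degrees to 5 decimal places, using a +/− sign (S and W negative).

-78.63951, 101.52722

φ: 78° + 38/60 + 22.25/3600 = 78 + 0.633333 + 0.006181 = 78.639514
S → negative
λ: 101 + 31/60 + 38/3600 = 101.527222
E → positive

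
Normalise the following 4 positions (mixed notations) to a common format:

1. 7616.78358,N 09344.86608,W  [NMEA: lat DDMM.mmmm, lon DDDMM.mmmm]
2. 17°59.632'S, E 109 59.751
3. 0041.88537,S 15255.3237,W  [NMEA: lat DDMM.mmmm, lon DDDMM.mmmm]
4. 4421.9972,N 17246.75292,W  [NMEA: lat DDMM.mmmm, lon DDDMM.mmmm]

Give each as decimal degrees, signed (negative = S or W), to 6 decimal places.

Point 1:
  Latitude: degrees = first 2 digits = 76, minutes = 16.78358; 76 + 16.78358/60 = 76.2797263
  N → positive
  λ: degrees = first 3 digits = 93, minutes = 44.86608; 93 + 44.86608/60 = 93.7477680
  W ⇒ negate
Point 2:
  Latitude: 17 + 59.632/60 = 17.9938667
  S ⇒ negate
  Longitude: 109 + 59.751/60 = 109.9958500
  E ⇒ keep positive
Point 3:
  Latitude: degrees = first 2 digits = 0, minutes = 41.88537; 0 + 41.88537/60 = 0.6980895
  hemisphere S, so the sign is −
  Longitude: degrees = first 3 digits = 152, minutes = 55.3237; 152 + 55.3237/60 = 152.9220617
  W ⇒ negate
Point 4:
  Latitude: split at 2 digits → 44° and 21.9972′; 44 + 21.9972/60 = 44.3666200
  N → positive
  λ: split at 3 digits → 172° and 46.75292′; 172 + 46.75292/60 = 172.7792153
  W ⇒ negate

1. 76.279726, -93.747768
2. -17.993867, 109.995850
3. -0.698090, -152.922062
4. 44.366620, -172.779215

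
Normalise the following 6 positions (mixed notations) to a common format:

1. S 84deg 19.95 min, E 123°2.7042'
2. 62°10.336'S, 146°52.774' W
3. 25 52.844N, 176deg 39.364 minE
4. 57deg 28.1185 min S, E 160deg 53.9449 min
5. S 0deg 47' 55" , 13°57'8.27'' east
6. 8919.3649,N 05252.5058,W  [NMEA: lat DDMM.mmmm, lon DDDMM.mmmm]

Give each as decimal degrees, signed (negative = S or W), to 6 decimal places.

Point 1:
  φ: 84 + 19.95/60 = 84.3325000
  S ⇒ negate
  λ: 123 + 2.7042/60 = 123.0450700
  E → positive
Point 2:
  Latitude: 10.336′ = 0.172267°; total 62.1722667
  S → negative
  Longitude: 52.774′ = 0.879567°; total 146.8795667
  hemisphere W, so the sign is −
Point 3:
  Lat: 52.844′ = 0.880733°; total 25.8807333
  N → positive
  λ: 39.364′ = 0.656067°; total 176.6560667
  E ⇒ keep positive
Point 4:
  Latitude: 57 + 28.1185/60 = 57.4686417
  S ⇒ negate
  Longitude: 53.9449′ = 0.899082°; total 160.8990817
  E ⇒ keep positive
Point 5:
  Lat: 0° + 47/60 + 55/3600 = 0 + 0.783333 + 0.015278 = 0.7986111
  S ⇒ negate
  λ: 57′ + 8.27″ = 57.13783′; 13 + 57.13783/60 = 13.9522972
  E → positive
Point 6:
  Latitude: degrees = first 2 digits = 89, minutes = 19.3649; 89 + 19.3649/60 = 89.3227483
  N ⇒ keep positive
  λ: split at 3 digits → 052° and 52.5058′; 52 + 52.5058/60 = 52.8750967
  W ⇒ negate

1. -84.332500, 123.045070
2. -62.172267, -146.879567
3. 25.880733, 176.656067
4. -57.468642, 160.899082
5. -0.798611, 13.952297
6. 89.322748, -52.875097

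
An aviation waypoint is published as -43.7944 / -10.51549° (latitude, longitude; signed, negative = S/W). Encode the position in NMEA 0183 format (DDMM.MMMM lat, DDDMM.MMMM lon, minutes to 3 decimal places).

Latitude is negative → S; |value| = 43.794400
φ: fractional part 0.794400 → 47.66400 minutes
Longitude is negative → W; |value| = 10.515490
Lon: 10° + 0.515490 × 60 = 10° 30.92940′

4347.664,S / 01030.929,W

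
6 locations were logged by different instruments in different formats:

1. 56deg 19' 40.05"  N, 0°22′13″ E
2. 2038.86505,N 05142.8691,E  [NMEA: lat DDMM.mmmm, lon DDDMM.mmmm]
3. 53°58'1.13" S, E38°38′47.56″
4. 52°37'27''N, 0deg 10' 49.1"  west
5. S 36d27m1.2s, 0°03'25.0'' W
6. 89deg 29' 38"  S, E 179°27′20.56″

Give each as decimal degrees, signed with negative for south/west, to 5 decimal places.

1. 56.32779, 0.37028
2. 20.64775, 51.71449
3. -53.96698, 38.64654
4. 52.62417, -0.18031
5. -36.45033, -0.05694
6. -89.49389, 179.45571

Point 1:
  φ: 19′ + 40.05″ = 19.66750′; 56 + 19.66750/60 = 56.327792
  N → positive
  λ: 22′ + 13″ = 22.21667′; 0 + 22.21667/60 = 0.370278
  E ⇒ keep positive
Point 2:
  Lat: split at 2 digits → 20° and 38.86505′; 20 + 38.86505/60 = 20.647751
  N → positive
  Longitude: split at 3 digits → 051° and 42.8691′; 51 + 42.8691/60 = 51.714485
  E → positive
Point 3:
  φ: 53° + 58/60 + 1.13/3600 = 53 + 0.966667 + 0.000314 = 53.966981
  S → negative
  Lon: 38° + 38/60 + 47.56/3600 = 38 + 0.633333 + 0.013211 = 38.646544
  E → positive
Point 4:
  Lat: 37′ + 27″ = 37.45000′; 52 + 37.45000/60 = 52.624167
  N ⇒ keep positive
  Lon: 0° + 10/60 + 49.1/3600 = 0 + 0.166667 + 0.013639 = 0.180306
  W → negative
Point 5:
  Latitude: 27′ + 1.2″ = 27.02000′; 36 + 27.02000/60 = 36.450333
  S ⇒ negate
  Longitude: 0° + 3/60 + 25/3600 = 0 + 0.050000 + 0.006944 = 0.056944
  hemisphere W, so the sign is −
Point 6:
  Lat: 89° + 29/60 + 38/3600 = 89 + 0.483333 + 0.010556 = 89.493889
  hemisphere S, so the sign is −
  Longitude: 27′ + 20.56″ = 27.34267′; 179 + 27.34267/60 = 179.455711
  E ⇒ keep positive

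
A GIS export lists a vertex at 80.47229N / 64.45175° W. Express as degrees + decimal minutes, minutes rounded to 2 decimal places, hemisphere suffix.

Lat: 80° + 0.472290 × 60 = 80° 28.3374′
Longitude: fractional part 0.451750 → 27.1050 minutes

80° 28.34′ N, 64° 27.11′ W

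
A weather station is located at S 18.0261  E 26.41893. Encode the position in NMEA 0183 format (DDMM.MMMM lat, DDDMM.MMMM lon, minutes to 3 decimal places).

1801.566,S / 02625.136,E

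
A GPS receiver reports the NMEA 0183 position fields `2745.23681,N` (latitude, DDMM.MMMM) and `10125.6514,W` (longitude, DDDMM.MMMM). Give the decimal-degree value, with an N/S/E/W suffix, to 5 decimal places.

Lat: split at 2 digits → 27° and 45.23681′; 27 + 45.23681/60 = 27.753947
Longitude: degrees = first 3 digits = 101, minutes = 25.6514; 101 + 25.6514/60 = 101.427523

27.75395° N, 101.42752° W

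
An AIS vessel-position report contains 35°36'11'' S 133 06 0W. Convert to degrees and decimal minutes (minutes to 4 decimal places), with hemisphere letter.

φ: 36 + 11/60 = 36.183333′
Longitude: 6 + 0/60 = 6.000000′

35° 36.1833′ S, 133° 6.0000′ W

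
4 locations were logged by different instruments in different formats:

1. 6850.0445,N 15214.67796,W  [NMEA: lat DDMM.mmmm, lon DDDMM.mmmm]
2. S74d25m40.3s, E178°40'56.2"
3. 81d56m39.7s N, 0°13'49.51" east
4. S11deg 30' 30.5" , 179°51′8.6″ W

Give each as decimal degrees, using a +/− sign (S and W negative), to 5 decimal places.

Point 1:
  Lat: split at 2 digits → 68° and 50.0445′; 68 + 50.0445/60 = 68.834075
  N → positive
  Longitude: split at 3 digits → 152° and 14.67796′; 152 + 14.67796/60 = 152.244633
  W → negative
Point 2:
  Lat: 74 + 25/60 + 40.3/3600 = 74.427861
  hemisphere S, so the sign is −
  Lon: 178° + 40/60 + 56.2/3600 = 178 + 0.666667 + 0.015611 = 178.682278
  E ⇒ keep positive
Point 3:
  Lat: 81° + 56/60 + 39.7/3600 = 81 + 0.933333 + 0.011028 = 81.944361
  N ⇒ keep positive
  λ: 13′ + 49.51″ = 13.82517′; 0 + 13.82517/60 = 0.230419
  E → positive
Point 4:
  Latitude: 30′ + 30.5″ = 30.50833′; 11 + 30.50833/60 = 11.508472
  hemisphere S, so the sign is −
  λ: 51′ + 8.6″ = 51.14333′; 179 + 51.14333/60 = 179.852389
  hemisphere W, so the sign is −

1. 68.83408, -152.24463
2. -74.42786, 178.68228
3. 81.94436, 0.23042
4. -11.50847, -179.85239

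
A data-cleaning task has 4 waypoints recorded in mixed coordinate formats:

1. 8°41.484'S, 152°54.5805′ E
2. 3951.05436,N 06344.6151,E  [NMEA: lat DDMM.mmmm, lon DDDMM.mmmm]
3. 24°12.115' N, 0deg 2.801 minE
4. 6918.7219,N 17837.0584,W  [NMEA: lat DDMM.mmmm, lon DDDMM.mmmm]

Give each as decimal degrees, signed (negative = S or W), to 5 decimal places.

Point 1:
  φ: 8 + 41.484/60 = 8.691400
  hemisphere S, so the sign is −
  Lon: 54.5805′ = 0.909675°; total 152.909675
  E ⇒ keep positive
Point 2:
  φ: split at 2 digits → 39° and 51.05436′; 39 + 51.05436/60 = 39.850906
  N ⇒ keep positive
  λ: split at 3 digits → 063° and 44.6151′; 63 + 44.6151/60 = 63.743585
  E → positive
Point 3:
  φ: 12.115′ = 0.201917°; total 24.201917
  N → positive
  Lon: 2.801′ = 0.046683°; total 0.046683
  E → positive
Point 4:
  φ: degrees = first 2 digits = 69, minutes = 18.7219; 69 + 18.7219/60 = 69.312032
  N ⇒ keep positive
  λ: split at 3 digits → 178° and 37.0584′; 178 + 37.0584/60 = 178.617640
  W ⇒ negate

1. -8.69140, 152.90968
2. 39.85091, 63.74359
3. 24.20192, 0.04668
4. 69.31203, -178.61764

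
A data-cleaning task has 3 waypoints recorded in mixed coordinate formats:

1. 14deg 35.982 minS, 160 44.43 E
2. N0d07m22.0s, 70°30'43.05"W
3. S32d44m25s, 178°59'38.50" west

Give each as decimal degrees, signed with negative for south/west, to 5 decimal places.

1. -14.59970, 160.74050
2. 0.12278, -70.51196
3. -32.74028, -178.99403

Point 1:
  Lat: 14 + 35.982/60 = 14.599700
  S → negative
  λ: 160 + 44.43/60 = 160.740500
  E ⇒ keep positive
Point 2:
  Lat: 0 + 7/60 + 22/3600 = 0.122778
  N ⇒ keep positive
  Lon: 70 + 30/60 + 43.05/3600 = 70.511958
  W ⇒ negate
Point 3:
  Latitude: 44′ + 25″ = 44.41667′; 32 + 44.41667/60 = 32.740278
  S ⇒ negate
  λ: 178° + 59/60 + 38.5/3600 = 178 + 0.983333 + 0.010694 = 178.994028
  W → negative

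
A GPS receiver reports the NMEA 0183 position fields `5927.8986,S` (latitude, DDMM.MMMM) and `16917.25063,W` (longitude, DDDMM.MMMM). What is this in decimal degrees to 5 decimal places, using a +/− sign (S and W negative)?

Latitude: split at 2 digits → 59° and 27.8986′; 59 + 27.8986/60 = 59.464977
hemisphere S, so the sign is −
Lon: degrees = first 3 digits = 169, minutes = 17.25063; 169 + 17.25063/60 = 169.287511
W ⇒ negate

-59.46498, -169.28751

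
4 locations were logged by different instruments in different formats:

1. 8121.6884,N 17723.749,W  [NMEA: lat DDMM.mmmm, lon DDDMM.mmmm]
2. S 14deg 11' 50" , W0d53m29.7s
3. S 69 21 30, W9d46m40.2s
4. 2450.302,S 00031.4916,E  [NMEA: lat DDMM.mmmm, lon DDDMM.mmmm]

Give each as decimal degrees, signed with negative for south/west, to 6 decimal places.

1. 81.361473, -177.395817
2. -14.197222, -0.891583
3. -69.358333, -9.777833
4. -24.838367, 0.524860

Point 1:
  Latitude: degrees = first 2 digits = 81, minutes = 21.6884; 81 + 21.6884/60 = 81.3614733
  N → positive
  Longitude: degrees = first 3 digits = 177, minutes = 23.749; 177 + 23.749/60 = 177.3958167
  hemisphere W, so the sign is −
Point 2:
  φ: 14 + 11/60 + 50/3600 = 14.1972222
  S → negative
  Lon: 0 + 53/60 + 29.7/3600 = 0.8915833
  hemisphere W, so the sign is −
Point 3:
  φ: 69 + 21/60 + 30/3600 = 69.3583333
  hemisphere S, so the sign is −
  Lon: 46′ + 40.2″ = 46.67000′; 9 + 46.67000/60 = 9.7778333
  W → negative
Point 4:
  φ: degrees = first 2 digits = 24, minutes = 50.302; 24 + 50.302/60 = 24.8383667
  S → negative
  Longitude: degrees = first 3 digits = 0, minutes = 31.4916; 0 + 31.4916/60 = 0.5248600
  E → positive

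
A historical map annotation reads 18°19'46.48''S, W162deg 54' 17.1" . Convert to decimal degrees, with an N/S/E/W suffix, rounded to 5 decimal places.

18.32958° S, 162.90475° W

Lat: 18° + 19/60 + 46.48/3600 = 18 + 0.316667 + 0.012911 = 18.329578
λ: 54′ + 17.1″ = 54.28500′; 162 + 54.28500/60 = 162.904750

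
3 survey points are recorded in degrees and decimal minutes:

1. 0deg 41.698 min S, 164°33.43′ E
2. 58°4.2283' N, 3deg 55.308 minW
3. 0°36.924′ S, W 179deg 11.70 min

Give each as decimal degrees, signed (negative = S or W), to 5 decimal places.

Point 1:
  Latitude: 41.698′ = 0.694967°; total 0.694967
  S ⇒ negate
  Longitude: 164 + 33.43/60 = 164.557167
  E → positive
Point 2:
  Lat: 58 + 4.2283/60 = 58.070472
  N ⇒ keep positive
  λ: 3 + 55.308/60 = 3.921800
  W → negative
Point 3:
  φ: 0 + 36.924/60 = 0.615400
  hemisphere S, so the sign is −
  λ: 11.7′ = 0.195000°; total 179.195000
  W → negative

1. -0.69497, 164.55717
2. 58.07047, -3.92180
3. -0.61540, -179.19500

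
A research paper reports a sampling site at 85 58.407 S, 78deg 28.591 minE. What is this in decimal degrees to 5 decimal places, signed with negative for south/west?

Latitude: 85 + 58.407/60 = 85.973450
S ⇒ negate
λ: 28.591′ = 0.476517°; total 78.476517
E ⇒ keep positive

-85.97345, 78.47652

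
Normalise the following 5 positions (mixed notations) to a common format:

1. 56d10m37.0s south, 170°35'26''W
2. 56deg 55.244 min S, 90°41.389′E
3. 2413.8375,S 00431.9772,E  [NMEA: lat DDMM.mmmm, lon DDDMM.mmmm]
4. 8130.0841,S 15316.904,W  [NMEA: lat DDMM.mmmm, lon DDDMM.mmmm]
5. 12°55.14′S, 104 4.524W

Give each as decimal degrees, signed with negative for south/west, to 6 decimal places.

Point 1:
  Latitude: 56 + 10/60 + 37/3600 = 56.1769444
  S ⇒ negate
  Lon: 35′ + 26″ = 35.43333′; 170 + 35.43333/60 = 170.5905556
  W ⇒ negate
Point 2:
  Lat: 56 + 55.244/60 = 56.9207333
  S ⇒ negate
  λ: 90 + 41.389/60 = 90.6898167
  E → positive
Point 3:
  Latitude: degrees = first 2 digits = 24, minutes = 13.8375; 24 + 13.8375/60 = 24.2306250
  S ⇒ negate
  λ: degrees = first 3 digits = 4, minutes = 31.9772; 4 + 31.9772/60 = 4.5329533
  E → positive
Point 4:
  φ: split at 2 digits → 81° and 30.0841′; 81 + 30.0841/60 = 81.5014017
  S ⇒ negate
  Longitude: degrees = first 3 digits = 153, minutes = 16.904; 153 + 16.904/60 = 153.2817333
  hemisphere W, so the sign is −
Point 5:
  φ: 55.14′ = 0.919000°; total 12.9190000
  S ⇒ negate
  λ: 104 + 4.524/60 = 104.0754000
  W → negative

1. -56.176944, -170.590556
2. -56.920733, 90.689817
3. -24.230625, 4.532953
4. -81.501402, -153.281733
5. -12.919000, -104.075400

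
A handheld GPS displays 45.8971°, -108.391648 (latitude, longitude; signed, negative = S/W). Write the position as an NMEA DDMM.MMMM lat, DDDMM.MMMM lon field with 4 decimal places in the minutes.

4553.8260,N / 10823.4989,W

Lat: minutes = (45.897100 − 45) × 60 = 53.826000
Longitude is negative → W; |value| = 108.391648
λ: fractional part 0.391648 → 23.498880 minutes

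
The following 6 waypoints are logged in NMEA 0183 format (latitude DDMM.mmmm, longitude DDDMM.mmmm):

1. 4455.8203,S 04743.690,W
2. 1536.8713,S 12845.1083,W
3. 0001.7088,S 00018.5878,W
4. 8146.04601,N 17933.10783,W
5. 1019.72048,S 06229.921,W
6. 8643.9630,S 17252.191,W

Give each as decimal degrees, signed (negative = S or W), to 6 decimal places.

Point 1:
  Lat: split at 2 digits → 44° and 55.8203′; 44 + 55.8203/60 = 44.9303383
  hemisphere S, so the sign is −
  Lon: split at 3 digits → 047° and 43.69′; 47 + 43.69/60 = 47.7281667
  W → negative
Point 2:
  Latitude: degrees = first 2 digits = 15, minutes = 36.8713; 15 + 36.8713/60 = 15.6145217
  S ⇒ negate
  λ: split at 3 digits → 128° and 45.1083′; 128 + 45.1083/60 = 128.7518050
  W → negative
Point 3:
  Lat: degrees = first 2 digits = 0, minutes = 1.7088; 0 + 1.7088/60 = 0.0284800
  S → negative
  λ: split at 3 digits → 000° and 18.5878′; 0 + 18.5878/60 = 0.3097967
  W ⇒ negate
Point 4:
  φ: split at 2 digits → 81° and 46.04601′; 81 + 46.04601/60 = 81.7674335
  N → positive
  Lon: degrees = first 3 digits = 179, minutes = 33.10783; 179 + 33.10783/60 = 179.5517972
  W ⇒ negate
Point 5:
  Latitude: split at 2 digits → 10° and 19.72048′; 10 + 19.72048/60 = 10.3286747
  hemisphere S, so the sign is −
  Lon: split at 3 digits → 062° and 29.921′; 62 + 29.921/60 = 62.4986833
  W → negative
Point 6:
  Latitude: degrees = first 2 digits = 86, minutes = 43.963; 86 + 43.963/60 = 86.7327167
  hemisphere S, so the sign is −
  λ: degrees = first 3 digits = 172, minutes = 52.191; 172 + 52.191/60 = 172.8698500
  W → negative

1. -44.930338, -47.728167
2. -15.614522, -128.751805
3. -0.028480, -0.309797
4. 81.767434, -179.551797
5. -10.328675, -62.498683
6. -86.732717, -172.869850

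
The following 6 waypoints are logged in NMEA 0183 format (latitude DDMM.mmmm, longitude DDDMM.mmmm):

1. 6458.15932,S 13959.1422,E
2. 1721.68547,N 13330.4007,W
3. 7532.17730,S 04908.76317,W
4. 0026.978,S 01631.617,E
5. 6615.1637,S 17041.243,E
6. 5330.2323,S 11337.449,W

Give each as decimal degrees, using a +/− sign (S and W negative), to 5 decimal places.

1. -64.96932, 139.98570
2. 17.36142, -133.50668
3. -75.53629, -49.14605
4. -0.44963, 16.52695
5. -66.25273, 170.68738
6. -53.50387, -113.62415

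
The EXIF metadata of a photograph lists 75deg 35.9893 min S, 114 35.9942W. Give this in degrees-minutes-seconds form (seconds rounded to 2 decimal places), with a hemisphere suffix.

φ: fractional minutes 0.98930 × 60 = 59.3580″
λ: 35.99420′ → 35′ and 0.99420 × 60 = 59.6520″

75°35′59.36″ S, 114°35′59.65″ W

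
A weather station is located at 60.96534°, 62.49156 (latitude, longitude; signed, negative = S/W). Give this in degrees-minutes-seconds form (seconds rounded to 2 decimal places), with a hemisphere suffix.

Latitude: 0.965340° → 57.92040′; 0.92040 × 60 = 55.2240″
Lon: 0.491560° → 29.49360′; 0.49360 × 60 = 29.6160″

60°57′55.22″ N, 62°29′29.62″ E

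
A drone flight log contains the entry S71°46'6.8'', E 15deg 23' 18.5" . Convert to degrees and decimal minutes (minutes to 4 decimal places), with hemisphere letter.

71° 46.1133′ S, 15° 23.3083′ E

φ: seconds/60 = 0.11333; minutes = 46 + 0.11333 = 46.113333
λ: seconds/60 = 0.30833; minutes = 23 + 0.30833 = 23.308333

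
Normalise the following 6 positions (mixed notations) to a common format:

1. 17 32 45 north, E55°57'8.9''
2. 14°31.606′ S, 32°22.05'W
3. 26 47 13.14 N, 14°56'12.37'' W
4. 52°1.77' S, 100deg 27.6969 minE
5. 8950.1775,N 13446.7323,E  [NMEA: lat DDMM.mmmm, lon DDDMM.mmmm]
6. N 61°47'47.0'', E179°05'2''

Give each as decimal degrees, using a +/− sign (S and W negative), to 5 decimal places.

1. 17.54583, 55.95247
2. -14.52677, -32.36750
3. 26.78698, -14.93677
4. -52.02950, 100.46162
5. 89.83629, 134.77887
6. 61.79639, 179.08389

Point 1:
  Lat: 17° + 32/60 + 45/3600 = 17 + 0.533333 + 0.012500 = 17.545833
  N → positive
  λ: 55° + 57/60 + 8.9/3600 = 55 + 0.950000 + 0.002472 = 55.952472
  E → positive
Point 2:
  Latitude: 14 + 31.606/60 = 14.526767
  hemisphere S, so the sign is −
  Longitude: 32 + 22.05/60 = 32.367500
  hemisphere W, so the sign is −
Point 3:
  φ: 26° + 47/60 + 13.14/3600 = 26 + 0.783333 + 0.003650 = 26.786983
  N → positive
  Lon: 56′ + 12.37″ = 56.20617′; 14 + 56.20617/60 = 14.936769
  W → negative
Point 4:
  Lat: 52 + 1.77/60 = 52.029500
  S ⇒ negate
  λ: 27.6969′ = 0.461615°; total 100.461615
  E ⇒ keep positive
Point 5:
  φ: split at 2 digits → 89° and 50.1775′; 89 + 50.1775/60 = 89.836292
  N → positive
  Lon: split at 3 digits → 134° and 46.7323′; 134 + 46.7323/60 = 134.778872
  E → positive
Point 6:
  Latitude: 47′ + 47″ = 47.78333′; 61 + 47.78333/60 = 61.796389
  N → positive
  Lon: 179° + 5/60 + 2/3600 = 179 + 0.083333 + 0.000556 = 179.083889
  E ⇒ keep positive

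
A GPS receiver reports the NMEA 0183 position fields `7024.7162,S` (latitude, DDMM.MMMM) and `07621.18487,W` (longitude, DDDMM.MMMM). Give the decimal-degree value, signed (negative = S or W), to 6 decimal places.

-70.411937, -76.353081

Lat: split at 2 digits → 70° and 24.7162′; 70 + 24.7162/60 = 70.4119367
S ⇒ negate
Lon: degrees = first 3 digits = 76, minutes = 21.18487; 76 + 21.18487/60 = 76.3530812
W ⇒ negate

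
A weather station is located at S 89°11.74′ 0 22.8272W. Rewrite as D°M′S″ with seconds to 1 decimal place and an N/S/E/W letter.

Latitude: 11.74000′ → 11′ and 0.74000 × 60 = 44.400″
λ: fractional minutes 0.82720 × 60 = 49.632″

89°11′44.4″ S, 0°22′49.6″ W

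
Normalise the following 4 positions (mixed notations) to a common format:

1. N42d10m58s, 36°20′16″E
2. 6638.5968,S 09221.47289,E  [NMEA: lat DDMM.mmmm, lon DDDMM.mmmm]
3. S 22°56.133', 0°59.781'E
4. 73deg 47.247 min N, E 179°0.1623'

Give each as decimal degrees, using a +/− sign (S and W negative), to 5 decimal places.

Point 1:
  Lat: 42° + 10/60 + 58/3600 = 42 + 0.166667 + 0.016111 = 42.182778
  N ⇒ keep positive
  Lon: 36 + 20/60 + 16/3600 = 36.337778
  E ⇒ keep positive
Point 2:
  φ: split at 2 digits → 66° and 38.5968′; 66 + 38.5968/60 = 66.643280
  S → negative
  λ: split at 3 digits → 092° and 21.47289′; 92 + 21.47289/60 = 92.357882
  E → positive
Point 3:
  Lat: 22 + 56.133/60 = 22.935550
  S → negative
  Lon: 0 + 59.781/60 = 0.996350
  E ⇒ keep positive
Point 4:
  Latitude: 73 + 47.247/60 = 73.787450
  N → positive
  Lon: 179 + 0.1623/60 = 179.002705
  E ⇒ keep positive

1. 42.18278, 36.33778
2. -66.64328, 92.35788
3. -22.93555, 0.99635
4. 73.78745, 179.00271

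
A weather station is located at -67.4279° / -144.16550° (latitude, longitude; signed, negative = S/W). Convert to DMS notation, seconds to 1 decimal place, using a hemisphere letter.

Latitude is negative → S; |value| = 67.427900
Lat: 0.427900° → 25.67400′; 0.67400 × 60 = 40.440″
Longitude is negative → W; |value| = 144.165500
Longitude: whole degrees 144; 9.93000′ → 9′ and 55.800″

67°25′40.4″ S, 144°09′55.8″ W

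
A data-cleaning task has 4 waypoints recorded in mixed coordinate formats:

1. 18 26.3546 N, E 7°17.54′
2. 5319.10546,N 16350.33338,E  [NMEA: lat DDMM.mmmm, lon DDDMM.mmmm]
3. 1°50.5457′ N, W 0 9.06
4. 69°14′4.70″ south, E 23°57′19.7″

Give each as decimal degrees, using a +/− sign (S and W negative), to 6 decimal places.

1. 18.439243, 7.292333
2. 53.318424, 163.838890
3. 1.842428, -0.151000
4. -69.234639, 23.955472

Point 1:
  Lat: 18 + 26.3546/60 = 18.4392433
  N → positive
  Lon: 7 + 17.54/60 = 7.2923333
  E ⇒ keep positive
Point 2:
  φ: degrees = first 2 digits = 53, minutes = 19.10546; 53 + 19.10546/60 = 53.3184243
  N ⇒ keep positive
  Lon: degrees = first 3 digits = 163, minutes = 50.33338; 163 + 50.33338/60 = 163.8388897
  E ⇒ keep positive
Point 3:
  Latitude: 50.5457′ = 0.842428°; total 1.8424283
  N ⇒ keep positive
  λ: 0 + 9.06/60 = 0.1510000
  hemisphere W, so the sign is −
Point 4:
  Lat: 69 + 14/60 + 4.7/3600 = 69.2346389
  hemisphere S, so the sign is −
  Lon: 23° + 57/60 + 19.7/3600 = 23 + 0.950000 + 0.005472 = 23.9554722
  E → positive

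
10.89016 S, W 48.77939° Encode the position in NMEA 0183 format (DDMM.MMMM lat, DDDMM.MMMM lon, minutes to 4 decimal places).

Latitude: minutes = (10.890160 − 10) × 60 = 53.409600
Longitude: minutes = (48.779390 − 48) × 60 = 46.763400

1053.4096,S / 04846.7634,W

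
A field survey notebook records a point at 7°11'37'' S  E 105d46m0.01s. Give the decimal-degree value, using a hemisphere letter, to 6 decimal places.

Latitude: 7° + 11/60 + 37/3600 = 7 + 0.183333 + 0.010278 = 7.1936111
λ: 46′ + 0.01″ = 46.00017′; 105 + 46.00017/60 = 105.7666694

7.193611° S, 105.766669° E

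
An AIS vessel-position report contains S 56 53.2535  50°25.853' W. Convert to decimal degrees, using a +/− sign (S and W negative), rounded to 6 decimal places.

Lat: 56 + 53.2535/60 = 56.8875583
S ⇒ negate
Lon: 50 + 25.853/60 = 50.4308833
W ⇒ negate

-56.887558, -50.430883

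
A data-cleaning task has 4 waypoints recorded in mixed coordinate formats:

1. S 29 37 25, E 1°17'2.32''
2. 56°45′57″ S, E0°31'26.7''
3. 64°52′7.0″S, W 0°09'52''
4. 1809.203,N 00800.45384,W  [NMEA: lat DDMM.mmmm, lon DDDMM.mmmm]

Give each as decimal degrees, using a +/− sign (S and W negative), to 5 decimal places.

1. -29.62361, 1.28398
2. -56.76583, 0.52408
3. -64.86861, -0.16444
4. 18.15338, -8.00756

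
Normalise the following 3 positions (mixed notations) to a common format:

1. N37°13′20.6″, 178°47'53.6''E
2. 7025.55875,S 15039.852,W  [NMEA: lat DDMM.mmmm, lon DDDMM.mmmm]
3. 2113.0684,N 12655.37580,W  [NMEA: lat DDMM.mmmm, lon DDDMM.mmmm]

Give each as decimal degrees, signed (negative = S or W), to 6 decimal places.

1. 37.222389, 178.798222
2. -70.425979, -150.664200
3. 21.217807, -126.922930

Point 1:
  φ: 13′ + 20.6″ = 13.34333′; 37 + 13.34333/60 = 37.2223889
  N → positive
  λ: 178° + 47/60 + 53.6/3600 = 178 + 0.783333 + 0.014889 = 178.7982222
  E → positive
Point 2:
  φ: degrees = first 2 digits = 70, minutes = 25.55875; 70 + 25.55875/60 = 70.4259792
  S → negative
  λ: degrees = first 3 digits = 150, minutes = 39.852; 150 + 39.852/60 = 150.6642000
  W → negative
Point 3:
  φ: degrees = first 2 digits = 21, minutes = 13.0684; 21 + 13.0684/60 = 21.2178067
  N ⇒ keep positive
  Lon: degrees = first 3 digits = 126, minutes = 55.3758; 126 + 55.3758/60 = 126.9229300
  W → negative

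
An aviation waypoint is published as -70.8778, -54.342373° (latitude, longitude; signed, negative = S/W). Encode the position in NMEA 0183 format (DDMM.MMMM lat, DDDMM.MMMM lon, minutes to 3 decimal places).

7052.668,S / 05420.542,W

Latitude is negative → S; |value| = 70.877800
Lat: minutes = (70.877800 − 70) × 60 = 52.66800
Longitude is negative → W; |value| = 54.342373
Longitude: minutes = (54.342373 − 54) × 60 = 20.54238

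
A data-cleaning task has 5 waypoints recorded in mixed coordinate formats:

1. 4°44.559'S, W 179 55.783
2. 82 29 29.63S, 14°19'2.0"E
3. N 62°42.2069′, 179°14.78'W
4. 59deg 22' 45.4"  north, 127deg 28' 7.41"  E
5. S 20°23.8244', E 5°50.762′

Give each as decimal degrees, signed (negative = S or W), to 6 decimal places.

Point 1:
  Latitude: 44.559′ = 0.742650°; total 4.7426500
  S → negative
  Lon: 179 + 55.783/60 = 179.9297167
  W ⇒ negate
Point 2:
  φ: 29′ + 29.63″ = 29.49383′; 82 + 29.49383/60 = 82.4915639
  hemisphere S, so the sign is −
  Longitude: 19′ + 2″ = 19.03333′; 14 + 19.03333/60 = 14.3172222
  E → positive
Point 3:
  Latitude: 42.2069′ = 0.703448°; total 62.7034483
  N → positive
  λ: 179 + 14.78/60 = 179.2463333
  hemisphere W, so the sign is −
Point 4:
  Latitude: 59° + 22/60 + 45.4/3600 = 59 + 0.366667 + 0.012611 = 59.3792778
  N ⇒ keep positive
  Lon: 28′ + 7.41″ = 28.12350′; 127 + 28.12350/60 = 127.4687250
  E → positive
Point 5:
  φ: 20 + 23.8244/60 = 20.3970733
  S ⇒ negate
  Longitude: 50.762′ = 0.846033°; total 5.8460333
  E ⇒ keep positive

1. -4.742650, -179.929717
2. -82.491564, 14.317222
3. 62.703448, -179.246333
4. 59.379278, 127.468725
5. -20.397073, 5.846033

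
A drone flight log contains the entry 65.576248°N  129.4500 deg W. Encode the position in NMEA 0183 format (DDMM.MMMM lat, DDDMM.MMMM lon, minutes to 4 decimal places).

6534.5749,N / 12927.0000,W

Latitude: 65° + 0.576248 × 60 = 65° 34.574880′
Lon: fractional part 0.450000 → 27.000000 minutes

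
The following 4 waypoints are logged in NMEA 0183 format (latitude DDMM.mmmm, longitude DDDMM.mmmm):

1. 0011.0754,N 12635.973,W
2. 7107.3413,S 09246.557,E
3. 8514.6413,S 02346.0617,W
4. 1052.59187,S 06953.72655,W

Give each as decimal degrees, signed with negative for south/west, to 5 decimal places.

1. 0.18459, -126.59955
2. -71.12236, 92.77595
3. -85.24402, -23.76770
4. -10.87653, -69.89544

Point 1:
  Lat: split at 2 digits → 00° and 11.0754′; 0 + 11.0754/60 = 0.184590
  N ⇒ keep positive
  λ: split at 3 digits → 126° and 35.973′; 126 + 35.973/60 = 126.599550
  W → negative
Point 2:
  Latitude: split at 2 digits → 71° and 7.3413′; 71 + 7.3413/60 = 71.122355
  S → negative
  Longitude: degrees = first 3 digits = 92, minutes = 46.557; 92 + 46.557/60 = 92.775950
  E → positive
Point 3:
  Latitude: split at 2 digits → 85° and 14.6413′; 85 + 14.6413/60 = 85.244022
  S ⇒ negate
  Longitude: degrees = first 3 digits = 23, minutes = 46.0617; 23 + 46.0617/60 = 23.767695
  W ⇒ negate
Point 4:
  φ: split at 2 digits → 10° and 52.59187′; 10 + 52.59187/60 = 10.876531
  hemisphere S, so the sign is −
  Longitude: degrees = first 3 digits = 69, minutes = 53.72655; 69 + 53.72655/60 = 69.895443
  W → negative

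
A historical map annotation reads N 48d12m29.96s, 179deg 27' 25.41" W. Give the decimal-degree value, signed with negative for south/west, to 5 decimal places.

Latitude: 48 + 12/60 + 29.96/3600 = 48.208322
N → positive
Lon: 179 + 27/60 + 25.41/3600 = 179.457058
W → negative

48.20832, -179.45706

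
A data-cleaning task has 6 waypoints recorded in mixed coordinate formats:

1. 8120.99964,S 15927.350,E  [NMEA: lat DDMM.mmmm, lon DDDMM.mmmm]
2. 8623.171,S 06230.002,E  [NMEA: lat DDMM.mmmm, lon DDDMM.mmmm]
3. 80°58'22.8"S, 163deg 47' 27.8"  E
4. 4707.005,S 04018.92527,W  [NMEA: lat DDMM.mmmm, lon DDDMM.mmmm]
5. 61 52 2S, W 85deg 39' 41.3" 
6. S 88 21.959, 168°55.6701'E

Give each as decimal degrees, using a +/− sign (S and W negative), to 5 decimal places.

Point 1:
  φ: degrees = first 2 digits = 81, minutes = 20.99964; 81 + 20.99964/60 = 81.349994
  S ⇒ negate
  λ: degrees = first 3 digits = 159, minutes = 27.35; 159 + 27.35/60 = 159.455833
  E ⇒ keep positive
Point 2:
  Latitude: split at 2 digits → 86° and 23.171′; 86 + 23.171/60 = 86.386183
  S ⇒ negate
  λ: split at 3 digits → 062° and 30.002′; 62 + 30.002/60 = 62.500033
  E ⇒ keep positive
Point 3:
  φ: 80° + 58/60 + 22.8/3600 = 80 + 0.966667 + 0.006333 = 80.973000
  S → negative
  λ: 163 + 47/60 + 27.8/3600 = 163.791056
  E ⇒ keep positive
Point 4:
  Latitude: split at 2 digits → 47° and 7.005′; 47 + 7.005/60 = 47.116750
  S → negative
  Lon: degrees = first 3 digits = 40, minutes = 18.92527; 40 + 18.92527/60 = 40.315421
  W ⇒ negate
Point 5:
  Latitude: 61° + 52/60 + 2/3600 = 61 + 0.866667 + 0.000556 = 61.867222
  hemisphere S, so the sign is −
  λ: 39′ + 41.3″ = 39.68833′; 85 + 39.68833/60 = 85.661472
  W ⇒ negate
Point 6:
  Latitude: 88 + 21.959/60 = 88.365983
  hemisphere S, so the sign is −
  λ: 168 + 55.6701/60 = 168.927835
  E ⇒ keep positive

1. -81.34999, 159.45583
2. -86.38618, 62.50003
3. -80.97300, 163.79106
4. -47.11675, -40.31542
5. -61.86722, -85.66147
6. -88.36598, 168.92784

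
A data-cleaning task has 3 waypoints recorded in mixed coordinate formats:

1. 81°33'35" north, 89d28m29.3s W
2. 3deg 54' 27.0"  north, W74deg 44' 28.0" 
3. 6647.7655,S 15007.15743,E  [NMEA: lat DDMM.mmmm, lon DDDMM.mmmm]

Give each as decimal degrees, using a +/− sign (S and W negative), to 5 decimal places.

1. 81.55972, -89.47481
2. 3.90750, -74.74111
3. -66.79609, 150.11929

Point 1:
  Latitude: 81° + 33/60 + 35/3600 = 81 + 0.550000 + 0.009722 = 81.559722
  N ⇒ keep positive
  Longitude: 28′ + 29.3″ = 28.48833′; 89 + 28.48833/60 = 89.474806
  W → negative
Point 2:
  φ: 54′ + 27″ = 54.45000′; 3 + 54.45000/60 = 3.907500
  N ⇒ keep positive
  Lon: 74° + 44/60 + 28/3600 = 74 + 0.733333 + 0.007778 = 74.741111
  hemisphere W, so the sign is −
Point 3:
  φ: degrees = first 2 digits = 66, minutes = 47.7655; 66 + 47.7655/60 = 66.796092
  S ⇒ negate
  Longitude: degrees = first 3 digits = 150, minutes = 7.15743; 150 + 7.15743/60 = 150.119291
  E → positive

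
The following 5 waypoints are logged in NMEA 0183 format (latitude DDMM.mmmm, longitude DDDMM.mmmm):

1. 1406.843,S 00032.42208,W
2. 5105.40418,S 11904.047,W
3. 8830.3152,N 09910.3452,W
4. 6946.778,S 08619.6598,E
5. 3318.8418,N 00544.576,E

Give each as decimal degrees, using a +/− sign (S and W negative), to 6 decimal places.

Point 1:
  Lat: split at 2 digits → 14° and 6.843′; 14 + 6.843/60 = 14.1140500
  S ⇒ negate
  Lon: split at 3 digits → 000° and 32.42208′; 0 + 32.42208/60 = 0.5403680
  hemisphere W, so the sign is −
Point 2:
  Lat: degrees = first 2 digits = 51, minutes = 5.40418; 51 + 5.40418/60 = 51.0900697
  S ⇒ negate
  Lon: degrees = first 3 digits = 119, minutes = 4.047; 119 + 4.047/60 = 119.0674500
  hemisphere W, so the sign is −
Point 3:
  Lat: split at 2 digits → 88° and 30.3152′; 88 + 30.3152/60 = 88.5052533
  N → positive
  λ: split at 3 digits → 099° and 10.3452′; 99 + 10.3452/60 = 99.1724200
  W ⇒ negate
Point 4:
  Latitude: split at 2 digits → 69° and 46.778′; 69 + 46.778/60 = 69.7796333
  S → negative
  Lon: degrees = first 3 digits = 86, minutes = 19.6598; 86 + 19.6598/60 = 86.3276633
  E ⇒ keep positive
Point 5:
  Latitude: degrees = first 2 digits = 33, minutes = 18.8418; 33 + 18.8418/60 = 33.3140300
  N → positive
  Lon: degrees = first 3 digits = 5, minutes = 44.576; 5 + 44.576/60 = 5.7429333
  E → positive

1. -14.114050, -0.540368
2. -51.090070, -119.067450
3. 88.505253, -99.172420
4. -69.779633, 86.327663
5. 33.314030, 5.742933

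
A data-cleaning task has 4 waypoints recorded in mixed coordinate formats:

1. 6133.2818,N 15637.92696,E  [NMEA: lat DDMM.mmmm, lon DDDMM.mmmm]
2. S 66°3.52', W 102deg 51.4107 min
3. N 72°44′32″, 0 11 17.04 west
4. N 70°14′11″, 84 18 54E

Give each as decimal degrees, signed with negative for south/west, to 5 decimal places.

1. 61.55470, 156.63212
2. -66.05867, -102.85685
3. 72.74222, -0.18807
4. 70.23639, 84.31500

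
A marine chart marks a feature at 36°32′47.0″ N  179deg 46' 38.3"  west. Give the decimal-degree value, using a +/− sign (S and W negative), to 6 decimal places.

36.546389, -179.777306

Latitude: 36 + 32/60 + 47/3600 = 36.5463889
N → positive
Longitude: 179 + 46/60 + 38.3/3600 = 179.7773056
hemisphere W, so the sign is −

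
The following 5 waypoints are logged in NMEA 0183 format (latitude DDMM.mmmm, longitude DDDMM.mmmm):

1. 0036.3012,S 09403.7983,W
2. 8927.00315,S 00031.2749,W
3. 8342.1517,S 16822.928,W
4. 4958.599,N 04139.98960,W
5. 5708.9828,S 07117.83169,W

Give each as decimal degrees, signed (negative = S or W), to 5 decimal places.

1. -0.60502, -94.06331
2. -89.45005, -0.52125
3. -83.70253, -168.38213
4. 49.97665, -41.66649
5. -57.14971, -71.29719

Point 1:
  Lat: degrees = first 2 digits = 0, minutes = 36.3012; 0 + 36.3012/60 = 0.605020
  hemisphere S, so the sign is −
  Longitude: degrees = first 3 digits = 94, minutes = 3.7983; 94 + 3.7983/60 = 94.063305
  W ⇒ negate
Point 2:
  φ: split at 2 digits → 89° and 27.00315′; 89 + 27.00315/60 = 89.450053
  S → negative
  λ: split at 3 digits → 000° and 31.2749′; 0 + 31.2749/60 = 0.521248
  W → negative
Point 3:
  Lat: degrees = first 2 digits = 83, minutes = 42.1517; 83 + 42.1517/60 = 83.702528
  S ⇒ negate
  Lon: degrees = first 3 digits = 168, minutes = 22.928; 168 + 22.928/60 = 168.382133
  W ⇒ negate
Point 4:
  Lat: split at 2 digits → 49° and 58.599′; 49 + 58.599/60 = 49.976650
  N ⇒ keep positive
  Longitude: degrees = first 3 digits = 41, minutes = 39.9896; 41 + 39.9896/60 = 41.666493
  hemisphere W, so the sign is −
Point 5:
  Lat: split at 2 digits → 57° and 8.9828′; 57 + 8.9828/60 = 57.149713
  S → negative
  Lon: split at 3 digits → 071° and 17.83169′; 71 + 17.83169/60 = 71.297195
  W → negative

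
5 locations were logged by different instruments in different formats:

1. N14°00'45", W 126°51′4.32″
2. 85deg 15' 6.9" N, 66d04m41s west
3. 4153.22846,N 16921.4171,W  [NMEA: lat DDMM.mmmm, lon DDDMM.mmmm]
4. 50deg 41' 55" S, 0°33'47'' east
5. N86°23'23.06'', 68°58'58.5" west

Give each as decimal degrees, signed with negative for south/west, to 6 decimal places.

Point 1:
  Lat: 14° + 0/60 + 45/3600 = 14 + 0.000000 + 0.012500 = 14.0125000
  N → positive
  λ: 126° + 51/60 + 4.32/3600 = 126 + 0.850000 + 0.001200 = 126.8512000
  W ⇒ negate
Point 2:
  Lat: 85 + 15/60 + 6.9/3600 = 85.2519167
  N ⇒ keep positive
  Lon: 66° + 4/60 + 41/3600 = 66 + 0.066667 + 0.011389 = 66.0780556
  hemisphere W, so the sign is −
Point 3:
  φ: degrees = first 2 digits = 41, minutes = 53.22846; 41 + 53.22846/60 = 41.8871410
  N ⇒ keep positive
  Longitude: degrees = first 3 digits = 169, minutes = 21.4171; 169 + 21.4171/60 = 169.3569517
  W ⇒ negate
Point 4:
  Lat: 50° + 41/60 + 55/3600 = 50 + 0.683333 + 0.015278 = 50.6986111
  S ⇒ negate
  λ: 33′ + 47″ = 33.78333′; 0 + 33.78333/60 = 0.5630556
  E ⇒ keep positive
Point 5:
  φ: 86° + 23/60 + 23.06/3600 = 86 + 0.383333 + 0.006406 = 86.3897389
  N ⇒ keep positive
  λ: 68 + 58/60 + 58.5/3600 = 68.9829167
  hemisphere W, so the sign is −

1. 14.012500, -126.851200
2. 85.251917, -66.078056
3. 41.887141, -169.356952
4. -50.698611, 0.563056
5. 86.389739, -68.982917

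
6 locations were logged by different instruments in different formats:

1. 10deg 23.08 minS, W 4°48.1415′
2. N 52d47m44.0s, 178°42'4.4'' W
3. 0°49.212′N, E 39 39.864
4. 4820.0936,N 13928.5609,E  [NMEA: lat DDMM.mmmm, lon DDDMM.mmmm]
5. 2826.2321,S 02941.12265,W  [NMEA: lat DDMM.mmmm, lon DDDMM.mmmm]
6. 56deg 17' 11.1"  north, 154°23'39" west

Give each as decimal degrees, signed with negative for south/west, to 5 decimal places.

1. -10.38467, -4.80236
2. 52.79556, -178.70122
3. 0.82020, 39.66440
4. 48.33489, 139.47602
5. -28.43720, -29.68538
6. 56.28642, -154.39417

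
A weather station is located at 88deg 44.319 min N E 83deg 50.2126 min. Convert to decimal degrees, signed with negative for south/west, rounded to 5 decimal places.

Lat: 44.319′ = 0.738650°; total 88.738650
N → positive
λ: 83 + 50.2126/60 = 83.836877
E → positive

88.73865, 83.83688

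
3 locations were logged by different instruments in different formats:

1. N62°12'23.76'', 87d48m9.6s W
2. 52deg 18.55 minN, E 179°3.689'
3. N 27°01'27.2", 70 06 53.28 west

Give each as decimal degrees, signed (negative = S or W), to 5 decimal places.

1. 62.20660, -87.80267
2. 52.30917, 179.06148
3. 27.02422, -70.11480

Point 1:
  φ: 62° + 12/60 + 23.76/3600 = 62 + 0.200000 + 0.006600 = 62.206600
  N → positive
  Lon: 87 + 48/60 + 9.6/3600 = 87.802667
  W ⇒ negate
Point 2:
  φ: 18.55′ = 0.309167°; total 52.309167
  N ⇒ keep positive
  Lon: 179 + 3.689/60 = 179.061483
  E ⇒ keep positive
Point 3:
  Latitude: 27 + 1/60 + 27.2/3600 = 27.024222
  N ⇒ keep positive
  Longitude: 70° + 6/60 + 53.28/3600 = 70 + 0.100000 + 0.014800 = 70.114800
  W → negative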